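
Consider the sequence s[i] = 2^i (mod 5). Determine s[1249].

s[1] = 2,  s[2] = 4,  s[3] = 3,  s[4] = 1,  s[5] = 2.
The sequence repeats with period 4.
So s[1249] = s[1 + ((1249-1) mod 4)] = s[1] = 2.

2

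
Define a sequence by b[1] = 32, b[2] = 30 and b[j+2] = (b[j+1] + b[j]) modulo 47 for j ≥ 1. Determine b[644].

45

We have b[1] = 32; b[2] = 30; b[3] = 15; b[4] = 45; b[5] = 13; b[6] = 11; b[7] = 24; b[8] = 35; b[9] = 12; b[10] = 0; b[11] = 12; b[12] = 12; b[13] = 24; b[14] = 36; b[15] = 13; b[16] = 2; b[17] = 15; b[18] = 17; b[19] = 32; b[20] = 2; b[21] = 34; b[22] = 36; b[23] = 23; b[24] = 12; b[25] = 35; b[26] = 0; b[27] = 35; b[28] = 35; b[29] = 23; b[30] = 11; b[31] = 34; b[32] = 45; b[33] = 32; b[34] = 30.
The sequence repeats with period 32.
So b[644] = b[1 + ((644-1) mod 32)] = b[4] = 45.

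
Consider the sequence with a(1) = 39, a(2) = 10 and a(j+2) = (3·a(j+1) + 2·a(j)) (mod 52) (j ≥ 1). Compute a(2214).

12

a(1) = 39,  a(2) = 10,  a(3) = 4,  a(4) = 32,  a(5) = 0,  a(6) = 12,  a(7) = 36,  a(8) = 28,  a(9) = 0,  a(10) = 4,  a(11) = 12,  a(12) = 44,  a(13) = 0,  a(14) = 36,  a(15) = 4,  a(16) = 32.
Since (a(15), a(16)) = (a(3), a(4)) = (4, 32) (two consecutive terms determine the rest), the sequence is eventually periodic: after a pre-period of length 2 it cycles with period 12.
For j ≥ 3, a(j) depends only on (j - 3) mod 12. (2214 - 3) mod 12 = 3, so a(2214) = a(6) = 12.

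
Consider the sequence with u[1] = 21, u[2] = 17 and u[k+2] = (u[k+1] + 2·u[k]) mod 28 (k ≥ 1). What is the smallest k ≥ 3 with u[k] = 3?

3

We have u[1] = 21,  u[2] = 17,  u[3] = 3,  u[4] = 9,  u[5] = 15,  u[6] = 5,  u[7] = 7,  u[8] = 17,  u[9] = 3.
Since (u[8], u[9]) = (u[2], u[3]) = (17, 3) (two consecutive terms determine the rest), the sequence is eventually periodic: after a pre-period of length 1 it cycles with period 6.
The value 3 first appears (with k ≥ 3) at u[3].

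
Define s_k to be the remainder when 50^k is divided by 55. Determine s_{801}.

Computing terms: s_0 = 1; s_1 = 50; s_2 = 25; s_3 = 40; s_4 = 20; s_5 = 10; s_6 = 5; s_7 = 30; s_8 = 15; s_9 = 35; s_{10} = 45; s_{11} = 50.
Since s_{11} = s_1 = 50, the sequence is eventually periodic: after a pre-period of length 1 it cycles with period 10.
For k ≥ 1, s_k depends only on (k - 1) mod 10. (801 - 1) mod 10 = 0, so s_{801} = s_1 = 50.

50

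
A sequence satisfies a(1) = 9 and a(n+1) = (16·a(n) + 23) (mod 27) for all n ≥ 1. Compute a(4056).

1

a(1) = 9; a(2) = 5; a(3) = 22; a(4) = 24; a(5) = 2; a(6) = 1; a(7) = 12; a(8) = 26; a(9) = 7; a(10) = 0; a(11) = 23; a(12) = 13; a(13) = 15; a(14) = 20; a(15) = 19; a(16) = 3; a(17) = 17; a(18) = 25; a(19) = 18; a(20) = 14; a(21) = 4; a(22) = 6; a(23) = 11; a(24) = 10; a(25) = 21; a(26) = 8; a(27) = 16; a(28) = 9.
Since a(28) = a(1) = 9, the sequence is periodic with period 27.
So a(4056) = a(1 + ((4056-1) mod 27)) = a(6) = 1.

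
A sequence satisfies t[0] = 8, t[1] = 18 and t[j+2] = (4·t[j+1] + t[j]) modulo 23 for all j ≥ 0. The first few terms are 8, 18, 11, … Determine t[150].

t[0] = 8; t[1] = 18; t[2] = 11; t[3] = 16; t[4] = 6; t[5] = 17; t[6] = 5; t[7] = 14; t[8] = 15; t[9] = 5; t[10] = 12; t[11] = 7; t[12] = 17; t[13] = 6; t[14] = 18; t[15] = 9; t[16] = 8; t[17] = 18.
The sequence repeats with period 16.
(150 - 0) mod 16 = 6, so t[150] = t[6] = 5.

5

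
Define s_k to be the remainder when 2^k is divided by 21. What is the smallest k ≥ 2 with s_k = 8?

3

We have s_1 = 2,  s_2 = 4,  s_3 = 8,  s_4 = 16,  s_5 = 11,  s_6 = 1,  s_7 = 2.
Since s_7 = s_1 = 2, the sequence is periodic with period 6.
The value 8 first appears (with k ≥ 2) at s_3.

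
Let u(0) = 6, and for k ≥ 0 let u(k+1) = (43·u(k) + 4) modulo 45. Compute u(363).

We have u(0) = 6,  u(1) = 37,  u(2) = 20,  u(3) = 9,  u(4) = 31,  u(5) = 32,  u(6) = 30,  u(7) = 34,  u(8) = 26,  u(9) = 42,  u(10) = 10,  u(11) = 29,  u(12) = 36,  u(13) = 22,  u(14) = 5,  u(15) = 39,  u(16) = 16,  u(17) = 17,  u(18) = 15,  u(19) = 19,  u(20) = 11,  u(21) = 27,  u(22) = 40,  u(23) = 14,  u(24) = 21,  u(25) = 7,  u(26) = 35,  u(27) = 24,  u(28) = 1,  u(29) = 2,  u(30) = 0,  u(31) = 4,  u(32) = 41,  u(33) = 12,  u(34) = 25,  u(35) = 44,  u(36) = 6.
Since u(36) = u(0) = 6, the sequence is periodic with period 36.
So u(363) = u(0 + ((363-0) mod 36)) = u(3) = 9.

9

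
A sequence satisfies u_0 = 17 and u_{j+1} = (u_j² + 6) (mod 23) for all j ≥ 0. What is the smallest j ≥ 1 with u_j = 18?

We have u_0 = 17,  u_1 = 19,  u_2 = 22,  u_3 = 7,  u_4 = 9,  u_5 = 18,  u_6 = 8,  u_7 = 1,  u_8 = 7.
Since u_8 = u_3 = 7, the sequence is eventually periodic: after a pre-period of length 3 it cycles with period 5.
The value 18 first appears (with j ≥ 1) at u_5.

5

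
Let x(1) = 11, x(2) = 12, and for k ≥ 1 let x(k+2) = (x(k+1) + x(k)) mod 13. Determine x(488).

x(1) = 11; x(2) = 12; x(3) = 10; x(4) = 9; x(5) = 6; x(6) = 2; x(7) = 8; x(8) = 10; x(9) = 5; x(10) = 2; x(11) = 7; x(12) = 9; x(13) = 3; x(14) = 12; x(15) = 2; x(16) = 1; x(17) = 3; x(18) = 4; x(19) = 7; x(20) = 11; x(21) = 5; x(22) = 3; x(23) = 8; x(24) = 11; x(25) = 6; x(26) = 4; x(27) = 10; x(28) = 1; x(29) = 11; x(30) = 12.
Since (x(29), x(30)) = (x(1), x(2)) = (11, 12) (two consecutive terms determine the rest), the sequence is periodic with period 28.
So x(488) = x(1 + ((488-1) mod 28)) = x(12) = 9.

9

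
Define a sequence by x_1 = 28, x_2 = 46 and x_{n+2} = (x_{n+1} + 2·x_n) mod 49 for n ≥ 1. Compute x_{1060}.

We have x_1 = 28,  x_2 = 46,  x_3 = 4,  x_4 = 47,  x_5 = 6,  x_6 = 2,  x_7 = 14,  x_8 = 18,  x_9 = 46,  x_{10} = 33,  x_{11} = 27,  x_{12} = 44,  x_{13} = 0,  x_{14} = 39,  x_{15} = 39,  x_{16} = 19,  x_{17} = 48,  x_{18} = 37,  x_{19} = 35,  x_{20} = 11,  x_{21} = 32,  x_{22} = 5,  x_{23} = 20,  x_{24} = 30,  x_{25} = 21,  x_{26} = 32,  x_{27} = 25,  x_{28} = 40,  x_{29} = 41,  x_{30} = 23,  x_{31} = 7,  x_{32} = 4,  x_{33} = 18,  x_{34} = 26,  x_{35} = 13,  x_{36} = 16,  x_{37} = 42,  x_{38} = 25,  x_{39} = 11,  x_{40} = 12,  x_{41} = 34,  x_{42} = 9,  x_{43} = 28,  x_{44} = 46.
The sequence repeats with period 42.
(1060 - 1) mod 42 = 9, so x_{1060} = x_{10} = 33.

33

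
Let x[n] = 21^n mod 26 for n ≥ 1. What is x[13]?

21

x[1] = 21; x[2] = 25; x[3] = 5; x[4] = 1; x[5] = 21.
Since x[5] = x[1] = 21, the sequence is periodic with period 4.
So x[13] = x[1 + ((13-1) mod 4)] = x[1] = 21.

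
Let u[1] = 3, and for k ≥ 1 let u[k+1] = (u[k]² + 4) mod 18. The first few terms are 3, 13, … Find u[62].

5

We have u[1] = 3, u[2] = 13, u[3] = 11, u[4] = 17, u[5] = 5, u[6] = 11.
Since u[6] = u[3] = 11, the sequence is eventually periodic: after a pre-period of length 2 it cycles with period 3.
For k ≥ 3, u[k] depends only on (k - 3) mod 3. (62 - 3) mod 3 = 2, so u[62] = u[5] = 5.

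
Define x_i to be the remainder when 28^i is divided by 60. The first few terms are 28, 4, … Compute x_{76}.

16

Listing terms: x_1 = 28; x_2 = 4; x_3 = 52; x_4 = 16; x_5 = 28.
The sequence repeats with period 4.
(76 - 1) mod 4 = 3, so x_{76} = x_4 = 16.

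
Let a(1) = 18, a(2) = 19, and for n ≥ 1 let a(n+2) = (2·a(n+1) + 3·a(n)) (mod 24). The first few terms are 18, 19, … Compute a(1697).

2

a(1) = 18,  a(2) = 19,  a(3) = 20,  a(4) = 1,  a(5) = 14,  a(6) = 7,  a(7) = 8,  a(8) = 13,  a(9) = 2,  a(10) = 19,  a(11) = 20.
Since (a(10), a(11)) = (a(2), a(3)) = (19, 20) (two consecutive terms determine the rest), the sequence is eventually periodic: after a pre-period of length 1 it cycles with period 8.
For n ≥ 2, a(n) depends only on (n - 2) mod 8. (1697 - 2) mod 8 = 7, so a(1697) = a(9) = 2.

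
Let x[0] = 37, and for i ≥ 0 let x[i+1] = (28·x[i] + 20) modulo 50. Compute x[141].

6

Listing terms: x[0] = 37, x[1] = 6, x[2] = 38, x[3] = 34, x[4] = 22, x[5] = 36, x[6] = 28, x[7] = 4, x[8] = 32, x[9] = 16, x[10] = 18, x[11] = 24, x[12] = 42, x[13] = 46, x[14] = 8, x[15] = 44, x[16] = 2, x[17] = 26, x[18] = 48, x[19] = 14, x[20] = 12, x[21] = 6.
Since x[21] = x[1] = 6, the sequence is eventually periodic: after a pre-period of length 1 it cycles with period 20.
For i ≥ 1, x[i] depends only on (i - 1) mod 20. (141 - 1) mod 20 = 0, so x[141] = x[1] = 6.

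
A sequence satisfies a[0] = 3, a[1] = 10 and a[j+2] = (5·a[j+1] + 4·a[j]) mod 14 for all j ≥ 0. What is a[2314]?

4

Listing terms: a[0] = 3; a[1] = 10; a[2] = 6; a[3] = 0; a[4] = 10; a[5] = 8; a[6] = 10; a[7] = 12; a[8] = 2; a[9] = 2; a[10] = 4; a[11] = 0; a[12] = 2; a[13] = 10; a[14] = 2; a[15] = 8; a[16] = 6; a[17] = 6; a[18] = 12; a[19] = 0; a[20] = 6; a[21] = 2; a[22] = 6; a[23] = 10; a[24] = 4; a[25] = 4; a[26] = 8; a[27] = 0; a[28] = 4; a[29] = 6; a[30] = 4; a[31] = 2; a[32] = 12; a[33] = 12; a[34] = 10; a[35] = 0; a[36] = 12; a[37] = 4; a[38] = 12; a[39] = 6; a[40] = 8; a[41] = 8; a[42] = 2; a[43] = 0; a[44] = 8; a[45] = 12; a[46] = 8; a[47] = 4; a[48] = 10; a[49] = 10; a[50] = 6.
Since (a[49], a[50]) = (a[1], a[2]) = (10, 6) (two consecutive terms determine the rest), the sequence is eventually periodic: after a pre-period of length 1 it cycles with period 48.
For j ≥ 1, a[j] depends only on (j - 1) mod 48. (2314 - 1) mod 48 = 9, so a[2314] = a[10] = 4.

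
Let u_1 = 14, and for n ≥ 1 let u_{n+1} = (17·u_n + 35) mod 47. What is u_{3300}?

31

u_1 = 14; u_2 = 38; u_3 = 23; u_4 = 3; u_5 = 39; u_6 = 40; u_7 = 10; u_8 = 17; u_9 = 42; u_{10} = 44; u_{11} = 31; u_{12} = 45; u_{13} = 1; u_{14} = 5; u_{15} = 26; u_{16} = 7; u_{17} = 13; u_{18} = 21; u_{19} = 16; u_{20} = 25; u_{21} = 37; u_{22} = 6; u_{23} = 43; u_{24} = 14.
Since u_{24} = u_1 = 14, the sequence is periodic with period 23.
So u_{3300} = u_{1 + ((3300-1) mod 23)} = u_{11} = 31.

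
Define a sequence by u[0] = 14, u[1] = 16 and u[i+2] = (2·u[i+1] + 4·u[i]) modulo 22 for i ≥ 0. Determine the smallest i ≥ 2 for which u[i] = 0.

2

Listing terms: u[0] = 14,  u[1] = 16,  u[2] = 0,  u[3] = 20,  u[4] = 18,  u[5] = 6,  u[6] = 18,  u[7] = 16,  u[8] = 16,  u[9] = 8,  u[10] = 14,  u[11] = 16.
The sequence repeats with period 10.
The value 0 first appears (with i ≥ 2) at u[2].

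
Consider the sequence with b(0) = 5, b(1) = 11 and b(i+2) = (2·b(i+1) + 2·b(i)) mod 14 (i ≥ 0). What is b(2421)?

0

b(0) = 5,  b(1) = 11,  b(2) = 4,  b(3) = 2,  b(4) = 12,  b(5) = 0,  b(6) = 10,  b(7) = 6,  b(8) = 4,  b(9) = 6,  b(10) = 6,  b(11) = 10,  b(12) = 4,  b(13) = 0,  b(14) = 8,  b(15) = 2,  b(16) = 6,  b(17) = 2,  b(18) = 2,  b(19) = 8,  b(20) = 6,  b(21) = 0,  b(22) = 12,  b(23) = 10,  b(24) = 2,  b(25) = 10,  b(26) = 10,  b(27) = 12,  b(28) = 2,  b(29) = 0,  b(30) = 4,  b(31) = 8,  b(32) = 10,  b(33) = 8,  b(34) = 8,  b(35) = 4,  b(36) = 10,  b(37) = 0,  b(38) = 6,  b(39) = 12,  b(40) = 8,  b(41) = 12,  b(42) = 12,  b(43) = 6,  b(44) = 8,  b(45) = 0,  b(46) = 2,  b(47) = 4,  b(48) = 12,  b(49) = 4,  b(50) = 4,  b(51) = 2.
Since (b(50), b(51)) = (b(2), b(3)) = (4, 2) (two consecutive terms determine the rest), the sequence is eventually periodic: after a pre-period of length 2 it cycles with period 48.
For i ≥ 2, b(i) depends only on (i - 2) mod 48. (2421 - 2) mod 48 = 19, so b(2421) = b(21) = 0.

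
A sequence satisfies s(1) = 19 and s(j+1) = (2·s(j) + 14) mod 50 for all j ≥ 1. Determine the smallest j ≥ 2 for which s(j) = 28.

11

Listing terms: s(1) = 19; s(2) = 2; s(3) = 18; s(4) = 0; s(5) = 14; s(6) = 42; s(7) = 48; s(8) = 10; s(9) = 34; s(10) = 32; s(11) = 28; s(12) = 20; s(13) = 4; s(14) = 22; s(15) = 8; s(16) = 30; s(17) = 24; s(18) = 12; s(19) = 38; s(20) = 40; s(21) = 44; s(22) = 2.
Since s(22) = s(2) = 2, the sequence is eventually periodic: after a pre-period of length 1 it cycles with period 20.
The value 28 first appears (with j ≥ 2) at s(11).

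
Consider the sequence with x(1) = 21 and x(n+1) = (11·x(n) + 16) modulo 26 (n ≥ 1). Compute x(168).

17

x(1) = 21, x(2) = 13, x(3) = 3, x(4) = 23, x(5) = 9, x(6) = 11, x(7) = 7, x(8) = 15, x(9) = 25, x(10) = 5, x(11) = 19, x(12) = 17, x(13) = 21.
The sequence repeats with period 12.
So x(168) = x(1 + ((168-1) mod 12)) = x(12) = 17.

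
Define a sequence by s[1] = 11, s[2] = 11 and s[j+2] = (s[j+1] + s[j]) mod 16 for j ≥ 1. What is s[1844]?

15

s[1] = 11,  s[2] = 11,  s[3] = 6,  s[4] = 1,  s[5] = 7,  s[6] = 8,  s[7] = 15,  s[8] = 7,  s[9] = 6,  s[10] = 13,  s[11] = 3,  s[12] = 0,  s[13] = 3,  s[14] = 3,  s[15] = 6,  s[16] = 9,  s[17] = 15,  s[18] = 8,  s[19] = 7,  s[20] = 15,  s[21] = 6,  s[22] = 5,  s[23] = 11,  s[24] = 0,  s[25] = 11,  s[26] = 11.
Since (s[25], s[26]) = (s[1], s[2]) = (11, 11) (two consecutive terms determine the rest), the sequence is periodic with period 24.
So s[1844] = s[1 + ((1844-1) mod 24)] = s[20] = 15.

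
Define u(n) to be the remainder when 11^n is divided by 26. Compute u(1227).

u(1) = 11; u(2) = 17; u(3) = 5; u(4) = 3; u(5) = 7; u(6) = 25; u(7) = 15; u(8) = 9; u(9) = 21; u(10) = 23; u(11) = 19; u(12) = 1; u(13) = 11.
The sequence repeats with period 12.
So u(1227) = u(1 + ((1227-1) mod 12)) = u(3) = 5.

5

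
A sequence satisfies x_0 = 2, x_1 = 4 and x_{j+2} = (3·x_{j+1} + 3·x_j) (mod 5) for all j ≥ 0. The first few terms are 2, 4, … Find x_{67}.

x_0 = 2,  x_1 = 4,  x_2 = 3,  x_3 = 1,  x_4 = 2,  x_5 = 4.
Since (x_4, x_5) = (x_0, x_1) = (2, 4) (two consecutive terms determine the rest), the sequence is periodic with period 4.
(67 - 0) mod 4 = 3, so x_{67} = x_3 = 1.

1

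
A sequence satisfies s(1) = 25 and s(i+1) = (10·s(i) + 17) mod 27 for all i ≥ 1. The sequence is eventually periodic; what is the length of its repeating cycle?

27

Computing terms: s(1) = 25; s(2) = 24; s(3) = 14; s(4) = 22; s(5) = 21; s(6) = 11; s(7) = 19; s(8) = 18; s(9) = 8; s(10) = 16; s(11) = 15; s(12) = 5; s(13) = 13; s(14) = 12; s(15) = 2; s(16) = 10; s(17) = 9; s(18) = 26; s(19) = 7; s(20) = 6; s(21) = 23; s(22) = 4; s(23) = 3; s(24) = 20; s(25) = 1; s(26) = 0; s(27) = 17; s(28) = 25.
Since s(28) = s(1) = 25, the sequence is periodic with period 27.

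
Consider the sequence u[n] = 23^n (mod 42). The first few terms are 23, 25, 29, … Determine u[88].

37

We have u[1] = 23,  u[2] = 25,  u[3] = 29,  u[4] = 37,  u[5] = 11,  u[6] = 1,  u[7] = 23.
The sequence repeats with period 6.
So u[88] = u[1 + ((88-1) mod 6)] = u[4] = 37.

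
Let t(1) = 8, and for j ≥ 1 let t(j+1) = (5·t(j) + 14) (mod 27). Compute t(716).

18

Listing terms: t(1) = 8; t(2) = 0; t(3) = 14; t(4) = 3; t(5) = 2; t(6) = 24; t(7) = 26; t(8) = 9; t(9) = 5; t(10) = 12; t(11) = 20; t(12) = 6; t(13) = 17; t(14) = 18; t(15) = 23; t(16) = 21; t(17) = 11; t(18) = 15; t(19) = 8.
The sequence repeats with period 18.
(716 - 1) mod 18 = 13, so t(716) = t(14) = 18.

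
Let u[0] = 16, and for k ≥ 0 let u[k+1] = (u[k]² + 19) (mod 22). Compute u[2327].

u[0] = 16, u[1] = 11, u[2] = 8, u[3] = 17, u[4] = 0, u[5] = 19, u[6] = 6, u[7] = 11.
Since u[7] = u[1] = 11, the sequence is eventually periodic: after a pre-period of length 1 it cycles with period 6.
For k ≥ 1, u[k] depends only on (k - 1) mod 6. (2327 - 1) mod 6 = 4, so u[2327] = u[5] = 19.

19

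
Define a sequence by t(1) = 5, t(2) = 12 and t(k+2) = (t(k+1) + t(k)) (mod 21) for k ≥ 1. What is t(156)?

We have t(1) = 5; t(2) = 12; t(3) = 17; t(4) = 8; t(5) = 4; t(6) = 12; t(7) = 16; t(8) = 7; t(9) = 2; t(10) = 9; t(11) = 11; t(12) = 20; t(13) = 10; t(14) = 9; t(15) = 19; t(16) = 7; t(17) = 5; t(18) = 12.
Since (t(17), t(18)) = (t(1), t(2)) = (5, 12) (two consecutive terms determine the rest), the sequence is periodic with period 16.
So t(156) = t(1 + ((156-1) mod 16)) = t(12) = 20.

20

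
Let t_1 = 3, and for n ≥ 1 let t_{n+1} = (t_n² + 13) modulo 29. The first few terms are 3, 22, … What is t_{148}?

We have t_1 = 3, t_2 = 22, t_3 = 4, t_4 = 0, t_5 = 13, t_6 = 8, t_7 = 19, t_8 = 26, t_9 = 22.
Since t_9 = t_2 = 22, the sequence is eventually periodic: after a pre-period of length 1 it cycles with period 7.
For n ≥ 2, t_n depends only on (n - 2) mod 7. (148 - 2) mod 7 = 6, so t_{148} = t_8 = 26.

26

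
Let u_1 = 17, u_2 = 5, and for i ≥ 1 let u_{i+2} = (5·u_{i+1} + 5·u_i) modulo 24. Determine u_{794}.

5

We have u_1 = 17, u_2 = 5, u_3 = 14, u_4 = 23, u_5 = 17, u_6 = 8, u_7 = 5, u_8 = 17, u_9 = 14, u_{10} = 11, u_{11} = 5, u_{12} = 8, u_{13} = 17, u_{14} = 5.
Since (u_{13}, u_{14}) = (u_1, u_2) = (17, 5) (two consecutive terms determine the rest), the sequence is periodic with period 12.
(794 - 1) mod 12 = 1, so u_{794} = u_2 = 5.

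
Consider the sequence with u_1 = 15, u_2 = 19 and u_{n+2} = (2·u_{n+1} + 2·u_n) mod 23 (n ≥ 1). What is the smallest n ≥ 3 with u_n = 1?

5

Listing terms: u_1 = 15,  u_2 = 19,  u_3 = 22,  u_4 = 13,  u_5 = 1,  u_6 = 5,  u_7 = 12,  u_8 = 11,  u_9 = 0,  u_{10} = 22,  u_{11} = 21,  u_{12} = 17,  u_{13} = 7,  u_{14} = 2,  u_{15} = 18,  u_{16} = 17,  u_{17} = 1,  u_{18} = 13,  u_{19} = 5,  u_{20} = 13,  u_{21} = 13,  u_{22} = 6,  u_{23} = 15,  u_{24} = 19.
Since (u_{23}, u_{24}) = (u_1, u_2) = (15, 19) (two consecutive terms determine the rest), the sequence is periodic with period 22.
The value 1 first appears (with n ≥ 3) at u_5.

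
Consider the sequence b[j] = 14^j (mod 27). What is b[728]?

25

We have b[1] = 14; b[2] = 7; b[3] = 17; b[4] = 22; b[5] = 11; b[6] = 19; b[7] = 23; b[8] = 25; b[9] = 26; b[10] = 13; b[11] = 20; b[12] = 10; b[13] = 5; b[14] = 16; b[15] = 8; b[16] = 4; b[17] = 2; b[18] = 1; b[19] = 14.
The sequence repeats with period 18.
So b[728] = b[1 + ((728-1) mod 18)] = b[8] = 25.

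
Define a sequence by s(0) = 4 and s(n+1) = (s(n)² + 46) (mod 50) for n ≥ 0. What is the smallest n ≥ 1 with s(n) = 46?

3

Computing terms: s(0) = 4; s(1) = 12; s(2) = 40; s(3) = 46; s(4) = 12.
Since s(4) = s(1) = 12, the sequence is eventually periodic: after a pre-period of length 1 it cycles with period 3.
The value 46 first appears (with n ≥ 1) at s(3).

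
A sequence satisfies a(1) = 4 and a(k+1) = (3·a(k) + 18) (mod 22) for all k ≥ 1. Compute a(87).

8

a(1) = 4; a(2) = 8; a(3) = 20; a(4) = 12; a(5) = 10; a(6) = 4.
The sequence repeats with period 5.
So a(87) = a(1 + ((87-1) mod 5)) = a(2) = 8.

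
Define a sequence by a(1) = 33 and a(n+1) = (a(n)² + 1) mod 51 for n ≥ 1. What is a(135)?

5

We have a(1) = 33; a(2) = 19; a(3) = 5; a(4) = 26; a(5) = 14; a(6) = 44; a(7) = 50; a(8) = 2; a(9) = 5.
Since a(9) = a(3) = 5, the sequence is eventually periodic: after a pre-period of length 2 it cycles with period 6.
For n ≥ 3, a(n) depends only on (n - 3) mod 6. (135 - 3) mod 6 = 0, so a(135) = a(3) = 5.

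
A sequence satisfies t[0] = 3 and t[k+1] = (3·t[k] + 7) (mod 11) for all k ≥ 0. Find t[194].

t[0] = 3, t[1] = 5, t[2] = 0, t[3] = 7, t[4] = 6, t[5] = 3.
The sequence repeats with period 5.
(194 - 0) mod 5 = 4, so t[194] = t[4] = 6.

6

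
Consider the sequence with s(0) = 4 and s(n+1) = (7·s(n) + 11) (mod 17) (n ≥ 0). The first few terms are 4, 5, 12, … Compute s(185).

14

We have s(0) = 4; s(1) = 5; s(2) = 12; s(3) = 10; s(4) = 13; s(5) = 0; s(6) = 11; s(7) = 3; s(8) = 15; s(9) = 14; s(10) = 7; s(11) = 9; s(12) = 6; s(13) = 2; s(14) = 8; s(15) = 16; s(16) = 4.
Since s(16) = s(0) = 4, the sequence is periodic with period 16.
So s(185) = s(0 + ((185-0) mod 16)) = s(9) = 14.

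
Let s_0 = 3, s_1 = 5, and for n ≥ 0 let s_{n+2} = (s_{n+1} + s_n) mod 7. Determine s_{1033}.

2

We have s_0 = 3; s_1 = 5; s_2 = 1; s_3 = 6; s_4 = 0; s_5 = 6; s_6 = 6; s_7 = 5; s_8 = 4; s_9 = 2; s_{10} = 6; s_{11} = 1; s_{12} = 0; s_{13} = 1; s_{14} = 1; s_{15} = 2; s_{16} = 3; s_{17} = 5.
The sequence repeats with period 16.
So s_{1033} = s_{0 + ((1033-0) mod 16)} = s_9 = 2.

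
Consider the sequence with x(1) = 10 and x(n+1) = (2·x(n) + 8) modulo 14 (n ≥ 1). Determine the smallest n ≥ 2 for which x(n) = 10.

4

We have x(1) = 10, x(2) = 0, x(3) = 8, x(4) = 10.
The sequence repeats with period 3.
The value 10 next appears (with n ≥ 2) at x(4).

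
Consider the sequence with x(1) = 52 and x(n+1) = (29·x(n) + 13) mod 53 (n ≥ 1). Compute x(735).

47

x(1) = 52,  x(2) = 37,  x(3) = 26,  x(4) = 25,  x(5) = 49,  x(6) = 3,  x(7) = 47,  x(8) = 51,  x(9) = 8,  x(10) = 33,  x(11) = 16,  x(12) = 0,  x(13) = 13,  x(14) = 19,  x(15) = 34,  x(16) = 45,  x(17) = 46,  x(18) = 22,  x(19) = 15,  x(20) = 24,  x(21) = 20,  x(22) = 10,  x(23) = 38,  x(24) = 2,  x(25) = 18,  x(26) = 5,  x(27) = 52.
The sequence repeats with period 26.
So x(735) = x(1 + ((735-1) mod 26)) = x(7) = 47.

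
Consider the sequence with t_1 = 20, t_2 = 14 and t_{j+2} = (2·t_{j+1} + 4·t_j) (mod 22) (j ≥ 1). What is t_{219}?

0

Listing terms: t_1 = 20,  t_2 = 14,  t_3 = 20,  t_4 = 8,  t_5 = 8,  t_6 = 4,  t_7 = 18,  t_8 = 8,  t_9 = 0,  t_{10} = 10,  t_{11} = 20,  t_{12} = 14.
Since (t_{11}, t_{12}) = (t_1, t_2) = (20, 14) (two consecutive terms determine the rest), the sequence is periodic with period 10.
(219 - 1) mod 10 = 8, so t_{219} = t_9 = 0.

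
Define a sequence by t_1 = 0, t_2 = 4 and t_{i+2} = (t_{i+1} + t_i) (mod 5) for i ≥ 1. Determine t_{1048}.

Listing terms: t_1 = 0, t_2 = 4, t_3 = 4, t_4 = 3, t_5 = 2, t_6 = 0, t_7 = 2, t_8 = 2, t_9 = 4, t_{10} = 1, t_{11} = 0, t_{12} = 1, t_{13} = 1, t_{14} = 2, t_{15} = 3, t_{16} = 0, t_{17} = 3, t_{18} = 3, t_{19} = 1, t_{20} = 4, t_{21} = 0, t_{22} = 4.
The sequence repeats with period 20.
So t_{1048} = t_{1 + ((1048-1) mod 20)} = t_8 = 2.

2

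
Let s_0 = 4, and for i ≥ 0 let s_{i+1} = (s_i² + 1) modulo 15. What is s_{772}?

2

We have s_0 = 4; s_1 = 2; s_2 = 5; s_3 = 11; s_4 = 2.
Since s_4 = s_1 = 2, the sequence is eventually periodic: after a pre-period of length 1 it cycles with period 3.
For i ≥ 1, s_i depends only on (i - 1) mod 3. (772 - 1) mod 3 = 0, so s_{772} = s_1 = 2.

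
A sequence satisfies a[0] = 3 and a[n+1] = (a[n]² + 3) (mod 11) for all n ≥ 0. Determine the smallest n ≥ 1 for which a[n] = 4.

2

Listing terms: a[0] = 3,  a[1] = 1,  a[2] = 4,  a[3] = 8,  a[4] = 1.
Since a[4] = a[1] = 1, the sequence is eventually periodic: after a pre-period of length 1 it cycles with period 3.
The value 4 first appears (with n ≥ 1) at a[2].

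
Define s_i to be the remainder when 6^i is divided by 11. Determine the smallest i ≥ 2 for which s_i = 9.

Listing terms: s_1 = 6, s_2 = 3, s_3 = 7, s_4 = 9, s_5 = 10, s_6 = 5, s_7 = 8, s_8 = 4, s_9 = 2, s_{10} = 1, s_{11} = 6.
The sequence repeats with period 10.
The value 9 first appears (with i ≥ 2) at s_4.

4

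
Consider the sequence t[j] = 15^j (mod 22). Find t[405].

We have t[1] = 15,  t[2] = 5,  t[3] = 9,  t[4] = 3,  t[5] = 1,  t[6] = 15.
Since t[6] = t[1] = 15, the sequence is periodic with period 5.
So t[405] = t[1 + ((405-1) mod 5)] = t[5] = 1.

1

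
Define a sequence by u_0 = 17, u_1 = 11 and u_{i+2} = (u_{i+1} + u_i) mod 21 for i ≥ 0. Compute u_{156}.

10

We have u_0 = 17, u_1 = 11, u_2 = 7, u_3 = 18, u_4 = 4, u_5 = 1, u_6 = 5, u_7 = 6, u_8 = 11, u_9 = 17, u_{10} = 7, u_{11} = 3, u_{12} = 10, u_{13} = 13, u_{14} = 2, u_{15} = 15, u_{16} = 17, u_{17} = 11.
The sequence repeats with period 16.
So u_{156} = u_{0 + ((156-0) mod 16)} = u_{12} = 10.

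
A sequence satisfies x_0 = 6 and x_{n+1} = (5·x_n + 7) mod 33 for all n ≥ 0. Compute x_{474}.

24

Computing terms: x_0 = 6,  x_1 = 4,  x_2 = 27,  x_3 = 10,  x_4 = 24,  x_5 = 28,  x_6 = 15,  x_7 = 16,  x_8 = 21,  x_9 = 13,  x_{10} = 6.
The sequence repeats with period 10.
So x_{474} = x_{0 + ((474-0) mod 10)} = x_4 = 24.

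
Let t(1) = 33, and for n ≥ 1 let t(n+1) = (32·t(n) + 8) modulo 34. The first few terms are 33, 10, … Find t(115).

t(1) = 33,  t(2) = 10,  t(3) = 22,  t(4) = 32,  t(5) = 12,  t(6) = 18,  t(7) = 6,  t(8) = 30,  t(9) = 16,  t(10) = 10.
Since t(10) = t(2) = 10, the sequence is eventually periodic: after a pre-period of length 1 it cycles with period 8.
For n ≥ 2, t(n) depends only on (n - 2) mod 8. (115 - 2) mod 8 = 1, so t(115) = t(3) = 22.

22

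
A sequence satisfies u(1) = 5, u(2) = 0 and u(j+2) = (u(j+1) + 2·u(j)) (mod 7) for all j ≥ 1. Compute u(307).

Listing terms: u(1) = 5, u(2) = 0, u(3) = 3, u(4) = 3, u(5) = 2, u(6) = 1, u(7) = 5, u(8) = 0.
Since (u(7), u(8)) = (u(1), u(2)) = (5, 0) (two consecutive terms determine the rest), the sequence is periodic with period 6.
So u(307) = u(1 + ((307-1) mod 6)) = u(1) = 5.

5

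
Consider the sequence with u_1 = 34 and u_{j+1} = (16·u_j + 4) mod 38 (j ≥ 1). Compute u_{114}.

Computing terms: u_1 = 34, u_2 = 16, u_3 = 32, u_4 = 22, u_5 = 14, u_6 = 0, u_7 = 4, u_8 = 30, u_9 = 28, u_{10} = 34.
The sequence repeats with period 9.
So u_{114} = u_{1 + ((114-1) mod 9)} = u_6 = 0.

0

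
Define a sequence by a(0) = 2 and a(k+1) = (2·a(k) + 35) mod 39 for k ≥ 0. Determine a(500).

38

Computing terms: a(0) = 2, a(1) = 0, a(2) = 35, a(3) = 27, a(4) = 11, a(5) = 18, a(6) = 32, a(7) = 21, a(8) = 38, a(9) = 33, a(10) = 23, a(11) = 3, a(12) = 2.
Since a(12) = a(0) = 2, the sequence is periodic with period 12.
(500 - 0) mod 12 = 8, so a(500) = a(8) = 38.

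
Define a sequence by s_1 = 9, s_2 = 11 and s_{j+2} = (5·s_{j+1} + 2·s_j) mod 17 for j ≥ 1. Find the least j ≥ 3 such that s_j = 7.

We have s_1 = 9; s_2 = 11; s_3 = 5; s_4 = 13; s_5 = 7; s_6 = 10; s_7 = 13; s_8 = 0; s_9 = 9; s_{10} = 11.
Since (s_9, s_{10}) = (s_1, s_2) = (9, 11) (two consecutive terms determine the rest), the sequence is periodic with period 8.
The value 7 first appears (with j ≥ 3) at s_5.

5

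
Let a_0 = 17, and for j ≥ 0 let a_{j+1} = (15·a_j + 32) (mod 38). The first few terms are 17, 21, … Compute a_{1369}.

Computing terms: a_0 = 17,  a_1 = 21,  a_2 = 5,  a_3 = 31,  a_4 = 3,  a_5 = 1,  a_6 = 9,  a_7 = 15,  a_8 = 29,  a_9 = 11,  a_{10} = 7,  a_{11} = 23,  a_{12} = 35,  a_{13} = 25,  a_{14} = 27,  a_{15} = 19,  a_{16} = 13,  a_{17} = 37,  a_{18} = 17.
Since a_{18} = a_0 = 17, the sequence is periodic with period 18.
(1369 - 0) mod 18 = 1, so a_{1369} = a_1 = 21.

21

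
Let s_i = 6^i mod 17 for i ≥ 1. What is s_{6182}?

s_1 = 6,  s_2 = 2,  s_3 = 12,  s_4 = 4,  s_5 = 7,  s_6 = 8,  s_7 = 14,  s_8 = 16,  s_9 = 11,  s_{10} = 15,  s_{11} = 5,  s_{12} = 13,  s_{13} = 10,  s_{14} = 9,  s_{15} = 3,  s_{16} = 1,  s_{17} = 6.
Since s_{17} = s_1 = 6, the sequence is periodic with period 16.
(6182 - 1) mod 16 = 5, so s_{6182} = s_6 = 8.

8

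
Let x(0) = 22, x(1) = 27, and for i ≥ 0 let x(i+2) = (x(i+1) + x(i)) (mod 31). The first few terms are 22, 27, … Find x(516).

16

We have x(0) = 22; x(1) = 27; x(2) = 18; x(3) = 14; x(4) = 1; x(5) = 15; x(6) = 16; x(7) = 0; x(8) = 16; x(9) = 16; x(10) = 1; x(11) = 17; x(12) = 18; x(13) = 4; x(14) = 22; x(15) = 26; x(16) = 17; x(17) = 12; x(18) = 29; x(19) = 10; x(20) = 8; x(21) = 18; x(22) = 26; x(23) = 13; x(24) = 8; x(25) = 21; x(26) = 29; x(27) = 19; x(28) = 17; x(29) = 5; x(30) = 22; x(31) = 27.
The sequence repeats with period 30.
So x(516) = x(0 + ((516-0) mod 30)) = x(6) = 16.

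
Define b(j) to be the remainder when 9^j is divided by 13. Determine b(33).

Listing terms: b(0) = 1,  b(1) = 9,  b(2) = 3,  b(3) = 1.
Since b(3) = b(0) = 1, the sequence is periodic with period 3.
(33 - 0) mod 3 = 0, so b(33) = b(0) = 1.

1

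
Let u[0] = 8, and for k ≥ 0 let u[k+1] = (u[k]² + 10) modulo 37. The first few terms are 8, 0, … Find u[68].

We have u[0] = 8; u[1] = 0; u[2] = 10; u[3] = 36; u[4] = 11; u[5] = 20; u[6] = 3; u[7] = 19; u[8] = 1; u[9] = 11.
Since u[9] = u[4] = 11, the sequence is eventually periodic: after a pre-period of length 4 it cycles with period 5.
For k ≥ 4, u[k] depends only on (k - 4) mod 5. (68 - 4) mod 5 = 4, so u[68] = u[8] = 1.

1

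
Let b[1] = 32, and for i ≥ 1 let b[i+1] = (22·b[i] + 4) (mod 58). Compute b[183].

32

b[1] = 32, b[2] = 12, b[3] = 36, b[4] = 42, b[5] = 0, b[6] = 4, b[7] = 34, b[8] = 56, b[9] = 18, b[10] = 52, b[11] = 46, b[12] = 30, b[13] = 26, b[14] = 54, b[15] = 32.
The sequence repeats with period 14.
(183 - 1) mod 14 = 0, so b[183] = b[1] = 32.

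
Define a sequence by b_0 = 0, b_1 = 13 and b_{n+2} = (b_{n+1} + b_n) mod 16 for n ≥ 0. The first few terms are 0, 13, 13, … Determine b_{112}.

15

Listing terms: b_0 = 0, b_1 = 13, b_2 = 13, b_3 = 10, b_4 = 7, b_5 = 1, b_6 = 8, b_7 = 9, b_8 = 1, b_9 = 10, b_{10} = 11, b_{11} = 5, b_{12} = 0, b_{13} = 5, b_{14} = 5, b_{15} = 10, b_{16} = 15, b_{17} = 9, b_{18} = 8, b_{19} = 1, b_{20} = 9, b_{21} = 10, b_{22} = 3, b_{23} = 13, b_{24} = 0, b_{25} = 13.
The sequence repeats with period 24.
So b_{112} = b_{0 + ((112-0) mod 24)} = b_{16} = 15.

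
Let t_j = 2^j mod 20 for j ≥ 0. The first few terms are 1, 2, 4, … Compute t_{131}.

8

Listing terms: t_0 = 1, t_1 = 2, t_2 = 4, t_3 = 8, t_4 = 16, t_5 = 12, t_6 = 4.
Since t_6 = t_2 = 4, the sequence is eventually periodic: after a pre-period of length 2 it cycles with period 4.
For j ≥ 2, t_j depends only on (j - 2) mod 4. (131 - 2) mod 4 = 1, so t_{131} = t_3 = 8.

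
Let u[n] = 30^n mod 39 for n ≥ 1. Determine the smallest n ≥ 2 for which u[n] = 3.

u[1] = 30,  u[2] = 3,  u[3] = 12,  u[4] = 9,  u[5] = 36,  u[6] = 27,  u[7] = 30.
Since u[7] = u[1] = 30, the sequence is periodic with period 6.
The value 3 first appears (with n ≥ 2) at u[2].

2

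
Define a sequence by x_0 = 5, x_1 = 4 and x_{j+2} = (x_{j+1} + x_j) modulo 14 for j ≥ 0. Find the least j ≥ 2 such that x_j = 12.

Computing terms: x_0 = 5,  x_1 = 4,  x_2 = 9,  x_3 = 13,  x_4 = 8,  x_5 = 7,  x_6 = 1,  x_7 = 8,  x_8 = 9,  x_9 = 3,  x_{10} = 12,  x_{11} = 1,  x_{12} = 13,  x_{13} = 0,  x_{14} = 13,  x_{15} = 13,  x_{16} = 12,  x_{17} = 11,  x_{18} = 9,  x_{19} = 6,  x_{20} = 1,  x_{21} = 7,  x_{22} = 8,  x_{23} = 1,  x_{24} = 9,  x_{25} = 10,  x_{26} = 5,  x_{27} = 1,  x_{28} = 6,  x_{29} = 7,  x_{30} = 13,  x_{31} = 6,  x_{32} = 5,  x_{33} = 11,  x_{34} = 2,  x_{35} = 13,  x_{36} = 1,  x_{37} = 0,  x_{38} = 1,  x_{39} = 1,  x_{40} = 2,  x_{41} = 3,  x_{42} = 5,  x_{43} = 8,  x_{44} = 13,  x_{45} = 7,  x_{46} = 6,  x_{47} = 13,  x_{48} = 5,  x_{49} = 4.
The sequence repeats with period 48.
The value 12 first appears (with j ≥ 2) at x_{10}.

10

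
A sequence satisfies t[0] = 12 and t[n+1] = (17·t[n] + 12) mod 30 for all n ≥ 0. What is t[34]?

24

t[0] = 12; t[1] = 6; t[2] = 24; t[3] = 0; t[4] = 12.
Since t[4] = t[0] = 12, the sequence is periodic with period 4.
(34 - 0) mod 4 = 2, so t[34] = t[2] = 24.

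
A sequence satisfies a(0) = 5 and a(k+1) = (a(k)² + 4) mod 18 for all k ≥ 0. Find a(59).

Computing terms: a(0) = 5, a(1) = 11, a(2) = 17, a(3) = 5.
Since a(3) = a(0) = 5, the sequence is periodic with period 3.
So a(59) = a(0 + ((59-0) mod 3)) = a(2) = 17.

17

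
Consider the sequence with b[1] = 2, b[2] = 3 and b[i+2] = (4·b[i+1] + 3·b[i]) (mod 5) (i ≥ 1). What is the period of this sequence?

Computing terms: b[1] = 2; b[2] = 3; b[3] = 3; b[4] = 1; b[5] = 3; b[6] = 0; b[7] = 4; b[8] = 1; b[9] = 1; b[10] = 2; b[11] = 1; b[12] = 0; b[13] = 3; b[14] = 2; b[15] = 2; b[16] = 4; b[17] = 2; b[18] = 0; b[19] = 1; b[20] = 4; b[21] = 4; b[22] = 3; b[23] = 4; b[24] = 0; b[25] = 2; b[26] = 3.
The sequence repeats with period 24.

24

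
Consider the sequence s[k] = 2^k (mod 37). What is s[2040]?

Listing terms: s[0] = 1, s[1] = 2, s[2] = 4, s[3] = 8, s[4] = 16, s[5] = 32, s[6] = 27, s[7] = 17, s[8] = 34, s[9] = 31, s[10] = 25, s[11] = 13, s[12] = 26, s[13] = 15, s[14] = 30, s[15] = 23, s[16] = 9, s[17] = 18, s[18] = 36, s[19] = 35, s[20] = 33, s[21] = 29, s[22] = 21, s[23] = 5, s[24] = 10, s[25] = 20, s[26] = 3, s[27] = 6, s[28] = 12, s[29] = 24, s[30] = 11, s[31] = 22, s[32] = 7, s[33] = 14, s[34] = 28, s[35] = 19, s[36] = 1.
The sequence repeats with period 36.
(2040 - 0) mod 36 = 24, so s[2040] = s[24] = 10.

10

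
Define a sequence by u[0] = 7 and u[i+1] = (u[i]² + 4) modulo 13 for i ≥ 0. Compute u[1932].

7

We have u[0] = 7; u[1] = 1; u[2] = 5; u[3] = 3; u[4] = 0; u[5] = 4; u[6] = 7.
The sequence repeats with period 6.
(1932 - 0) mod 6 = 0, so u[1932] = u[0] = 7.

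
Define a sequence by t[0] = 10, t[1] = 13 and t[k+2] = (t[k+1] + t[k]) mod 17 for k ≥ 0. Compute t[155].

Listing terms: t[0] = 10; t[1] = 13; t[2] = 6; t[3] = 2; t[4] = 8; t[5] = 10; t[6] = 1; t[7] = 11; t[8] = 12; t[9] = 6; t[10] = 1; t[11] = 7; t[12] = 8; t[13] = 15; t[14] = 6; t[15] = 4; t[16] = 10; t[17] = 14; t[18] = 7; t[19] = 4; t[20] = 11; t[21] = 15; t[22] = 9; t[23] = 7; t[24] = 16; t[25] = 6; t[26] = 5; t[27] = 11; t[28] = 16; t[29] = 10; t[30] = 9; t[31] = 2; t[32] = 11; t[33] = 13; t[34] = 7; t[35] = 3; t[36] = 10; t[37] = 13.
Since (t[36], t[37]) = (t[0], t[1]) = (10, 13) (two consecutive terms determine the rest), the sequence is periodic with period 36.
(155 - 0) mod 36 = 11, so t[155] = t[11] = 7.

7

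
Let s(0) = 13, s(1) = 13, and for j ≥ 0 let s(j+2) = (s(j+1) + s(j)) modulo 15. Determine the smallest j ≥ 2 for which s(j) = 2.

10

We have s(0) = 13; s(1) = 13; s(2) = 11; s(3) = 9; s(4) = 5; s(5) = 14; s(6) = 4; s(7) = 3; s(8) = 7; s(9) = 10; s(10) = 2; s(11) = 12; s(12) = 14; s(13) = 11; s(14) = 10; s(15) = 6; s(16) = 1; s(17) = 7; s(18) = 8; s(19) = 0; s(20) = 8; s(21) = 8; s(22) = 1; s(23) = 9; s(24) = 10; s(25) = 4; s(26) = 14; s(27) = 3; s(28) = 2; s(29) = 5; s(30) = 7; s(31) = 12; s(32) = 4; s(33) = 1; s(34) = 5; s(35) = 6; s(36) = 11; s(37) = 2; s(38) = 13; s(39) = 0; s(40) = 13; s(41) = 13.
The sequence repeats with period 40.
The value 2 first appears (with j ≥ 2) at s(10).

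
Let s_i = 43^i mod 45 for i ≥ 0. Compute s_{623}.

Computing terms: s_0 = 1, s_1 = 43, s_2 = 4, s_3 = 37, s_4 = 16, s_5 = 13, s_6 = 19, s_7 = 7, s_8 = 31, s_9 = 28, s_{10} = 34, s_{11} = 22, s_{12} = 1.
The sequence repeats with period 12.
So s_{623} = s_{0 + ((623-0) mod 12)} = s_{11} = 22.

22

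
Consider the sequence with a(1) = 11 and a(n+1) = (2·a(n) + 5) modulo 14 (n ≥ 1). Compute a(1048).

11

a(1) = 11,  a(2) = 13,  a(3) = 3,  a(4) = 11.
The sequence repeats with period 3.
So a(1048) = a(1 + ((1048-1) mod 3)) = a(1) = 11.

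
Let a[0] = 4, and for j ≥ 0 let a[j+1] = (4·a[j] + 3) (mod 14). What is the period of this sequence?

a[0] = 4; a[1] = 5; a[2] = 9; a[3] = 11; a[4] = 5.
Since a[4] = a[1] = 5, the sequence is eventually periodic: after a pre-period of length 1 it cycles with period 3.

3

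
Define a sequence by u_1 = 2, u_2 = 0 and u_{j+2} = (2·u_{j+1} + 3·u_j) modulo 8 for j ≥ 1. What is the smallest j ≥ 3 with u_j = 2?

5

Computing terms: u_1 = 2; u_2 = 0; u_3 = 6; u_4 = 4; u_5 = 2; u_6 = 0.
The sequence repeats with period 4.
The value 2 next appears (with j ≥ 3) at u_5.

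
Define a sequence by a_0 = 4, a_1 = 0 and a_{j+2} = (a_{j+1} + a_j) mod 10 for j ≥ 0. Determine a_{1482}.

4

a_0 = 4,  a_1 = 0,  a_2 = 4,  a_3 = 4,  a_4 = 8,  a_5 = 2,  a_6 = 0,  a_7 = 2,  a_8 = 2,  a_9 = 4,  a_{10} = 6,  a_{11} = 0,  a_{12} = 6,  a_{13} = 6,  a_{14} = 2,  a_{15} = 8,  a_{16} = 0,  a_{17} = 8,  a_{18} = 8,  a_{19} = 6,  a_{20} = 4,  a_{21} = 0.
The sequence repeats with period 20.
(1482 - 0) mod 20 = 2, so a_{1482} = a_2 = 4.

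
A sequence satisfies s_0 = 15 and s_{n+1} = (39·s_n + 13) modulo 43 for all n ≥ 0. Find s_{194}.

41

We have s_0 = 15, s_1 = 39, s_2 = 29, s_3 = 26, s_4 = 38, s_5 = 33, s_6 = 10, s_7 = 16, s_8 = 35, s_9 = 2, s_{10} = 5, s_{11} = 36, s_{12} = 41, s_{13} = 21, s_{14} = 15.
The sequence repeats with period 14.
So s_{194} = s_{0 + ((194-0) mod 14)} = s_{12} = 41.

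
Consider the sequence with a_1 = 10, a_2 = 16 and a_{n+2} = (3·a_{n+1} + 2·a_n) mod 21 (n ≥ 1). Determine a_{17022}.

Listing terms: a_1 = 10; a_2 = 16; a_3 = 5; a_4 = 5; a_5 = 4; a_6 = 1; a_7 = 11; a_8 = 14; a_9 = 1; a_{10} = 10; a_{11} = 11; a_{12} = 11; a_{13} = 13; a_{14} = 19; a_{15} = 20; a_{16} = 14; a_{17} = 19; a_{18} = 1; a_{19} = 20; a_{20} = 20; a_{21} = 16; a_{22} = 4; a_{23} = 2; a_{24} = 14; a_{25} = 4; a_{26} = 19; a_{27} = 2; a_{28} = 2; a_{29} = 10; a_{30} = 13; a_{31} = 17; a_{32} = 14; a_{33} = 13; a_{34} = 4; a_{35} = 17; a_{36} = 17; a_{37} = 1; a_{38} = 16; a_{39} = 8; a_{40} = 14; a_{41} = 16; a_{42} = 13; a_{43} = 8; a_{44} = 8; a_{45} = 19; a_{46} = 10; a_{47} = 5; a_{48} = 14; a_{49} = 10; a_{50} = 16.
The sequence repeats with period 48.
So a_{17022} = a_{1 + ((17022-1) mod 48)} = a_{30} = 13.

13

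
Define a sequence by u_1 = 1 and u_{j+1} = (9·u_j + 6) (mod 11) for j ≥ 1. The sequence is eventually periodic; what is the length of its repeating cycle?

5

Computing terms: u_1 = 1, u_2 = 4, u_3 = 9, u_4 = 10, u_5 = 8, u_6 = 1.
Since u_6 = u_1 = 1, the sequence is periodic with period 5.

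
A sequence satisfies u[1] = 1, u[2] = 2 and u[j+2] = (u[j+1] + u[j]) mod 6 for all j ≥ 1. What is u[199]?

We have u[1] = 1, u[2] = 2, u[3] = 3, u[4] = 5, u[5] = 2, u[6] = 1, u[7] = 3, u[8] = 4, u[9] = 1, u[10] = 5, u[11] = 0, u[12] = 5, u[13] = 5, u[14] = 4, u[15] = 3, u[16] = 1, u[17] = 4, u[18] = 5, u[19] = 3, u[20] = 2, u[21] = 5, u[22] = 1, u[23] = 0, u[24] = 1, u[25] = 1, u[26] = 2.
Since (u[25], u[26]) = (u[1], u[2]) = (1, 2) (two consecutive terms determine the rest), the sequence is periodic with period 24.
(199 - 1) mod 24 = 6, so u[199] = u[7] = 3.

3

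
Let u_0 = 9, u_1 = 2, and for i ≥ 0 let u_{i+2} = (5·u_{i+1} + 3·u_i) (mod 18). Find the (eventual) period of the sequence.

6

Computing terms: u_0 = 9, u_1 = 2, u_2 = 1, u_3 = 11, u_4 = 4, u_5 = 17, u_6 = 7, u_7 = 14, u_8 = 1, u_9 = 11.
Since (u_8, u_9) = (u_2, u_3) = (1, 11) (two consecutive terms determine the rest), the sequence is eventually periodic: after a pre-period of length 2 it cycles with period 6.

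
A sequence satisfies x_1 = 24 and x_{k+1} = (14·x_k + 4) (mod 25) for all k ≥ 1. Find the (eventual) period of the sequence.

Computing terms: x_1 = 24; x_2 = 15; x_3 = 14; x_4 = 0; x_5 = 4; x_6 = 10; x_7 = 19; x_8 = 20; x_9 = 9; x_{10} = 5; x_{11} = 24.
The sequence repeats with period 10.

10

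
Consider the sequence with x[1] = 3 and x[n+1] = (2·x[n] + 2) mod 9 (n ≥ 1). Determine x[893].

Listing terms: x[1] = 3; x[2] = 8; x[3] = 0; x[4] = 2; x[5] = 6; x[6] = 5; x[7] = 3.
The sequence repeats with period 6.
(893 - 1) mod 6 = 4, so x[893] = x[5] = 6.

6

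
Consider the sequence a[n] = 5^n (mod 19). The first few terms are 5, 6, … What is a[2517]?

Computing terms: a[1] = 5,  a[2] = 6,  a[3] = 11,  a[4] = 17,  a[5] = 9,  a[6] = 7,  a[7] = 16,  a[8] = 4,  a[9] = 1,  a[10] = 5.
The sequence repeats with period 9.
(2517 - 1) mod 9 = 5, so a[2517] = a[6] = 7.

7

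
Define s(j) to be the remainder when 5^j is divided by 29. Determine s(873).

22

s(1) = 5,  s(2) = 25,  s(3) = 9,  s(4) = 16,  s(5) = 22,  s(6) = 23,  s(7) = 28,  s(8) = 24,  s(9) = 4,  s(10) = 20,  s(11) = 13,  s(12) = 7,  s(13) = 6,  s(14) = 1,  s(15) = 5.
Since s(15) = s(1) = 5, the sequence is periodic with period 14.
So s(873) = s(1 + ((873-1) mod 14)) = s(5) = 22.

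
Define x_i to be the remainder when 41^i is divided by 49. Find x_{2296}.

Computing terms: x_1 = 41, x_2 = 15, x_3 = 27, x_4 = 29, x_5 = 13, x_6 = 43, x_7 = 48, x_8 = 8, x_9 = 34, x_{10} = 22, x_{11} = 20, x_{12} = 36, x_{13} = 6, x_{14} = 1, x_{15} = 41.
The sequence repeats with period 14.
So x_{2296} = x_{1 + ((2296-1) mod 14)} = x_{14} = 1.

1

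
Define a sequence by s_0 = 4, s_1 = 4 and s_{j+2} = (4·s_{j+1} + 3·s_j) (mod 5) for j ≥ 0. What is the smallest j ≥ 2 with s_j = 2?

We have s_0 = 4; s_1 = 4; s_2 = 3; s_3 = 4; s_4 = 0; s_5 = 2; s_6 = 3; s_7 = 3; s_8 = 1; s_9 = 3; s_{10} = 0; s_{11} = 4; s_{12} = 1; s_{13} = 1; s_{14} = 2; s_{15} = 1; s_{16} = 0; s_{17} = 3; s_{18} = 2; s_{19} = 2; s_{20} = 4; s_{21} = 2; s_{22} = 0; s_{23} = 1; s_{24} = 4; s_{25} = 4.
The sequence repeats with period 24.
The value 2 first appears (with j ≥ 2) at s_5.

5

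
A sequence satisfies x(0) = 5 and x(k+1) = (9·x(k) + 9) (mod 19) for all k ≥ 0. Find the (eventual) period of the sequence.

We have x(0) = 5; x(1) = 16; x(2) = 1; x(3) = 18; x(4) = 0; x(5) = 9; x(6) = 14; x(7) = 2; x(8) = 8; x(9) = 5.
Since x(9) = x(0) = 5, the sequence is periodic with period 9.

9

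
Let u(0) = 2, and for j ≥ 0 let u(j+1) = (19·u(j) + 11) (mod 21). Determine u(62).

Listing terms: u(0) = 2,  u(1) = 7,  u(2) = 18,  u(3) = 17,  u(4) = 19,  u(5) = 15,  u(6) = 2.
Since u(6) = u(0) = 2, the sequence is periodic with period 6.
(62 - 0) mod 6 = 2, so u(62) = u(2) = 18.

18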